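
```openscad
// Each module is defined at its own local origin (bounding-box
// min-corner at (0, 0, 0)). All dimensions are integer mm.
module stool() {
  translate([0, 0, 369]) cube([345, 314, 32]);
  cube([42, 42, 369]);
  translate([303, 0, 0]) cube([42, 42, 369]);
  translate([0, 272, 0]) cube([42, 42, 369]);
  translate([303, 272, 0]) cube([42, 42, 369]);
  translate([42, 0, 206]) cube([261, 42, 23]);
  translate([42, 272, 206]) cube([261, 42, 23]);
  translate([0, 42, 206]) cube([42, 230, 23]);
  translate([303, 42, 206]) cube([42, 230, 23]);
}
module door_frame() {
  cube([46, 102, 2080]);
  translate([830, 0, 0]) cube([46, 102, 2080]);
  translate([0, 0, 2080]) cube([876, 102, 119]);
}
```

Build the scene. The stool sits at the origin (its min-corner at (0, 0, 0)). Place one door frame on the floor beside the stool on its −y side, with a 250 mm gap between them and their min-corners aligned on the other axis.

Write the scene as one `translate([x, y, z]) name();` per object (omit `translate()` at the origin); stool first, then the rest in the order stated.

stool();
translate([0, -352, 0]) door_frame();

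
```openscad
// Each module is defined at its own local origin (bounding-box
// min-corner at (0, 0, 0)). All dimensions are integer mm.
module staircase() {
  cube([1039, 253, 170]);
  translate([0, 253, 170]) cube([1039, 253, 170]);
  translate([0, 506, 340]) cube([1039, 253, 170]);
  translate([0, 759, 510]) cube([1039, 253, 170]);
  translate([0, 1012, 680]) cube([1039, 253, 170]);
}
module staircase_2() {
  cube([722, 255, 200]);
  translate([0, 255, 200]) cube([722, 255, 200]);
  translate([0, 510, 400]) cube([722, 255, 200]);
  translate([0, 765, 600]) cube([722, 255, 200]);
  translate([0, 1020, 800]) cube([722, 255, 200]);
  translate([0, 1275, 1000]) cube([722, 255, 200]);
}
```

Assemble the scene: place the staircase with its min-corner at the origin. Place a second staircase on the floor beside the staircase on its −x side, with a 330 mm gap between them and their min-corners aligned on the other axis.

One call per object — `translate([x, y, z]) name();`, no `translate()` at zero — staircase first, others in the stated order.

staircase();
translate([-1052, 0, 0]) staircase_2();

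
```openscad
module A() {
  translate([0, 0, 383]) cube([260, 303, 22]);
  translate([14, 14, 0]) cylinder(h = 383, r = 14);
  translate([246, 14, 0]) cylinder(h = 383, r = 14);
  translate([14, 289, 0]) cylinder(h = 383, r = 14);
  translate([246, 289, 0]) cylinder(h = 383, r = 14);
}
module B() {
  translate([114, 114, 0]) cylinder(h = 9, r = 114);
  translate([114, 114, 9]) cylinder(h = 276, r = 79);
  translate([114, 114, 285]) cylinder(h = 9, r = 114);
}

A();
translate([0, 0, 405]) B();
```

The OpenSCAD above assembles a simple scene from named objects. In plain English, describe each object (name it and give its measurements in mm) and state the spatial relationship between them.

A is a four-legged stool. The seat is a 260×303×22 mm slab whose top surface is at z = 405 mm; four round legs, each 28 mm in diameter, run from the floor (z = 0) to the underside of the seat, each leg's axis is inset half a diameter from the nearest pair of seat edges (so the leg's bounding box is flush with the corner).

B is a spool: two coaxial disc flanges of radius 114 mm and thickness 9 mm, joined by a core cylinder of radius 79 mm and height 276 mm. The lower flange rests on z = 0 and the three cylinders share a vertical axis.

The spool is on top of the stool.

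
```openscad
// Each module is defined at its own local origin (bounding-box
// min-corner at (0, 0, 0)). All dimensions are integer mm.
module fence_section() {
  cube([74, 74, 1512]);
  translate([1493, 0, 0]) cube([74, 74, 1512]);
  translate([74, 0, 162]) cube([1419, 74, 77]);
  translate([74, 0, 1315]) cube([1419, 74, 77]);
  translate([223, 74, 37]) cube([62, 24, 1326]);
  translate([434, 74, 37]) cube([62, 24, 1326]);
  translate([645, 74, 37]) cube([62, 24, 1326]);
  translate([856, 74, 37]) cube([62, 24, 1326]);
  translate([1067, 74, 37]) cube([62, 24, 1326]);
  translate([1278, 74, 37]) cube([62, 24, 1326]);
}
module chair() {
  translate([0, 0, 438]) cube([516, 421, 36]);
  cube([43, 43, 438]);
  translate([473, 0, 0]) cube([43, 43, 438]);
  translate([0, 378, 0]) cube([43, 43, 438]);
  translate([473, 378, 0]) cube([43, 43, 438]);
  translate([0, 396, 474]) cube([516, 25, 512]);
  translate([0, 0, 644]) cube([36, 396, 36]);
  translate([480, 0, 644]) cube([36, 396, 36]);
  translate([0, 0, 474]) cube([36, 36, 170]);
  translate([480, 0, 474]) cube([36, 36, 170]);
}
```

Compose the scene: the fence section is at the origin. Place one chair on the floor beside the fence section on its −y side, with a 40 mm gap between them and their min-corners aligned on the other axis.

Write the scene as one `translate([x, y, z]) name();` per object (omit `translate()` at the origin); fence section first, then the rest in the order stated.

fence_section();
translate([0, -461, 0]) chair();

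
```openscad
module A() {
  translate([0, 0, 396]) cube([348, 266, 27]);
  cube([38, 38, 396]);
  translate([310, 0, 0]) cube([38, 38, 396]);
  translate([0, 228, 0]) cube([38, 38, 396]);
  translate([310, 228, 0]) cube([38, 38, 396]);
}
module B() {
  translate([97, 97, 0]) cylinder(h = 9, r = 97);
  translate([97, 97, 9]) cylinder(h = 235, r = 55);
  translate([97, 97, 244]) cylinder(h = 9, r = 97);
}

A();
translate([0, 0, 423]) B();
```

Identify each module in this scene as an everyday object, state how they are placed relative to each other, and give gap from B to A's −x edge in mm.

A is a stool. B is a spool. The spool is on top of the stool. The gap from the spool to the stool's −x edge is 0 mm.

The spool's min-x is at 0; the stool's min-x is 0; gap = 0 mm.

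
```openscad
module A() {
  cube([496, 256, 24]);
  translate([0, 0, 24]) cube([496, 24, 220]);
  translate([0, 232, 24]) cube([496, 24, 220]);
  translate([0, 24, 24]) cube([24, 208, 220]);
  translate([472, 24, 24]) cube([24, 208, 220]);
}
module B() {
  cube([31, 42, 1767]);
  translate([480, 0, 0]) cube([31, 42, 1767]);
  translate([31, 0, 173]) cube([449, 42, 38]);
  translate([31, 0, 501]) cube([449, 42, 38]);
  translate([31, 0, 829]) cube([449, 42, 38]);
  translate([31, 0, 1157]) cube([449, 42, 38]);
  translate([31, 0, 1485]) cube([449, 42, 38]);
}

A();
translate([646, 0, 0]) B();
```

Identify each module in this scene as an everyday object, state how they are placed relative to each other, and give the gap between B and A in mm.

The ladder's nearest face is 150 mm from the open box's +x face.

A is an open box. B is a ladder. The ladder is on the floor beside the open box on its +x side. The gap between the ladder and the open box is 150 mm.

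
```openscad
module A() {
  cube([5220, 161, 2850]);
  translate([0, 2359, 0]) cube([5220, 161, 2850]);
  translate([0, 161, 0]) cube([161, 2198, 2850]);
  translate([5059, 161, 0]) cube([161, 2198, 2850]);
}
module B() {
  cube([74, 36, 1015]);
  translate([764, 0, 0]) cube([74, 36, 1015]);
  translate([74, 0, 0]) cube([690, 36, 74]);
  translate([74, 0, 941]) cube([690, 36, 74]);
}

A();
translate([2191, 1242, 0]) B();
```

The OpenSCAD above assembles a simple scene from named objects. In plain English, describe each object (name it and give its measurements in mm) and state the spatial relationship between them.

A is the wall frame of a small rectangular building: four walls, each 2850 mm tall and 161 mm thick, enclosing a footprint 5220 mm (x) by 2520 mm (y) outside-to-outside, with no floor or roof. The front and back walls (the −y and +y sides) span the full width; the two side walls fit between them.

B is a picture frame with a 690×867 mm rectangular opening (x by z) and a uniform 74 mm border on every side. Frame depth is 36 mm along y. It is built from two vertical stiles running the full outside height and two horizontal rails spanning the gap between the stiles.

The picture frame sits inside the house frame, centred.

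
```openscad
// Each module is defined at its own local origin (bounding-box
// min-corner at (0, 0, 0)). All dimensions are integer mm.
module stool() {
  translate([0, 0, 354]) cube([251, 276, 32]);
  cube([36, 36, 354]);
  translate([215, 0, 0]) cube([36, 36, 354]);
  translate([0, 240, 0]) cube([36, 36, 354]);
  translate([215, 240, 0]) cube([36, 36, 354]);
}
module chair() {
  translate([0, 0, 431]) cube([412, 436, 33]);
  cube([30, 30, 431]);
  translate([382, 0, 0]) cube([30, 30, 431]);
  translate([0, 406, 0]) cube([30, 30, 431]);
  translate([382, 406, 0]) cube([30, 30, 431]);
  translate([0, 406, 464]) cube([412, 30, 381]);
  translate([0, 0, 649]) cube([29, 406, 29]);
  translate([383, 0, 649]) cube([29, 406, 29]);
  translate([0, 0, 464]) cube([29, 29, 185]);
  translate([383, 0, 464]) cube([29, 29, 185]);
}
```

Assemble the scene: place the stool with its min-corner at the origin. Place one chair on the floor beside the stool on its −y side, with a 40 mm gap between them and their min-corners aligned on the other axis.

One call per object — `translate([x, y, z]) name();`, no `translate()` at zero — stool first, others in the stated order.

stool();
translate([0, -476, 0]) chair();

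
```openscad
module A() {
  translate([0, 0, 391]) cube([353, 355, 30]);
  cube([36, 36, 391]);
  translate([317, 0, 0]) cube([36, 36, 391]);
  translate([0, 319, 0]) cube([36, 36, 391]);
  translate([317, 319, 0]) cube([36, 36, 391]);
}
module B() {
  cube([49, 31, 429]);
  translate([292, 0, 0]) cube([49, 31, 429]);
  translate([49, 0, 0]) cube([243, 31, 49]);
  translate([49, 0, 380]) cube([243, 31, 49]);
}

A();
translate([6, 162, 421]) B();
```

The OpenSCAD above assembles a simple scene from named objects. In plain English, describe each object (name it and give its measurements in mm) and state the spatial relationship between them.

A is a simple wooden stool: a rectangular seat 353 mm (x) by 355 mm (y), 30 mm thick, top face at z = 421 mm, on four square legs, each 36×36 mm in cross-section. The legs rest on z = 0, each flush with a corner of the seat.

B is a picture frame with a 243×331 mm rectangular opening (x by z) and a uniform 49 mm border on every side. Frame depth is 31 mm along y. It is built from two vertical stiles running the full outside height and two horizontal rails spanning the gap between the stiles.

The picture frame is on top of the stool, centred.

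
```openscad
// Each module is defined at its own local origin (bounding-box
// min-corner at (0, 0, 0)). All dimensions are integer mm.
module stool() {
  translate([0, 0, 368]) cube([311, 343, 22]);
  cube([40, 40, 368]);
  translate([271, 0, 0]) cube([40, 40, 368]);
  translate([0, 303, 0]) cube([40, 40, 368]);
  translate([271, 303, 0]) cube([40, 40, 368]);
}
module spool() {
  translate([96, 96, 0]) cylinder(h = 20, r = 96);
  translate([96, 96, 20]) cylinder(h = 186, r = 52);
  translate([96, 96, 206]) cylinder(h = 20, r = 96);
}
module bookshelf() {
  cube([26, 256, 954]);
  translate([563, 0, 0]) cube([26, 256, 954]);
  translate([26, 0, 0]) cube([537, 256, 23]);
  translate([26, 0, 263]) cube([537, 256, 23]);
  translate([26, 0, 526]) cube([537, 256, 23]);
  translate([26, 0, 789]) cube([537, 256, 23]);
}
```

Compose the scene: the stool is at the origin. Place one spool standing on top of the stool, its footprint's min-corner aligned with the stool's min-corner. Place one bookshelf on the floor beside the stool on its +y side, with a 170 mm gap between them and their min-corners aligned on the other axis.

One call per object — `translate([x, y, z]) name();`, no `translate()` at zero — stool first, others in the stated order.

stool();
translate([0, 0, 390]) spool();
translate([0, 513, 0]) bookshelf();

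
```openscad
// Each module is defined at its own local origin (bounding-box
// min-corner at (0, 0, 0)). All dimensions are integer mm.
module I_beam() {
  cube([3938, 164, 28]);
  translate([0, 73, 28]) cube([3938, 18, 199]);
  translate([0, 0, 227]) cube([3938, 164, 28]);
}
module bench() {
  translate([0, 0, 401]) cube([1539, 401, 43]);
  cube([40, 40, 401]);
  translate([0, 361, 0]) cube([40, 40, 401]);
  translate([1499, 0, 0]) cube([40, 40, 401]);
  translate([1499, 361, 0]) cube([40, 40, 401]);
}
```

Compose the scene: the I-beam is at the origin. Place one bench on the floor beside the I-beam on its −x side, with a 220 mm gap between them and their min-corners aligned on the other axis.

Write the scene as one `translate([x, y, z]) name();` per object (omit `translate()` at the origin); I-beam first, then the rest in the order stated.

I_beam();
translate([-1759, 0, 0]) bench();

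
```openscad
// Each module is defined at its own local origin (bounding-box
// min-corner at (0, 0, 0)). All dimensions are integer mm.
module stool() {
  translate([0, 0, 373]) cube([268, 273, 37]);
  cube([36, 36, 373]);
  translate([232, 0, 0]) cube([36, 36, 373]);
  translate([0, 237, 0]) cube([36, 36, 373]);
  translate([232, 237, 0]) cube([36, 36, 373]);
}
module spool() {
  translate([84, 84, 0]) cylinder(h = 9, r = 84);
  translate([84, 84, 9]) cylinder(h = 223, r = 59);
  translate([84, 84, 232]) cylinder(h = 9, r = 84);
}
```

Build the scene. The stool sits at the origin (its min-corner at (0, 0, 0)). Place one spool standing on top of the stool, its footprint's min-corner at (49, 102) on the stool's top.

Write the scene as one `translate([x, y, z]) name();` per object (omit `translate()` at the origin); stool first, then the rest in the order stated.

stool();
translate([49, 102, 410]) spool();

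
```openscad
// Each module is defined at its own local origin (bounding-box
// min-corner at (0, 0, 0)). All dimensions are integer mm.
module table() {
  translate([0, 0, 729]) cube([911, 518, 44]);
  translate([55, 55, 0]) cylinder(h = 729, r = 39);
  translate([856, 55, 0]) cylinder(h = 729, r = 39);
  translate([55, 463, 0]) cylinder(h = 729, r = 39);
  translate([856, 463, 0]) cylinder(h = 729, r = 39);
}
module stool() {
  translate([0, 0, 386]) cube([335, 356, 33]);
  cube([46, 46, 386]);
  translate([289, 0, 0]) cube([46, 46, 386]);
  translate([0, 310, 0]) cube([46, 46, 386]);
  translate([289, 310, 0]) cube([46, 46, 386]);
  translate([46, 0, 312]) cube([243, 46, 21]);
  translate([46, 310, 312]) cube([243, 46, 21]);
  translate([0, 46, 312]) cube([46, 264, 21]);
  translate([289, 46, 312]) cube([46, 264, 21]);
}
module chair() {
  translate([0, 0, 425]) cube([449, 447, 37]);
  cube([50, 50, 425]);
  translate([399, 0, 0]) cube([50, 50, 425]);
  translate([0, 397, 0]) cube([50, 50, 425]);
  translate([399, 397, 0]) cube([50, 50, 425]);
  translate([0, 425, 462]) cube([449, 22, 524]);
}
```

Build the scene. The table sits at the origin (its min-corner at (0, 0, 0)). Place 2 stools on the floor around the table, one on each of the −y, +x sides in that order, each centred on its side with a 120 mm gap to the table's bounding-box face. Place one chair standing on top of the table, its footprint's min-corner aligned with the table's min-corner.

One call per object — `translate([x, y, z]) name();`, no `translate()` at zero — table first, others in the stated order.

table();
translate([288, -476, 0]) stool();
translate([1031, 81, 0]) stool();
translate([0, 0, 773]) chair();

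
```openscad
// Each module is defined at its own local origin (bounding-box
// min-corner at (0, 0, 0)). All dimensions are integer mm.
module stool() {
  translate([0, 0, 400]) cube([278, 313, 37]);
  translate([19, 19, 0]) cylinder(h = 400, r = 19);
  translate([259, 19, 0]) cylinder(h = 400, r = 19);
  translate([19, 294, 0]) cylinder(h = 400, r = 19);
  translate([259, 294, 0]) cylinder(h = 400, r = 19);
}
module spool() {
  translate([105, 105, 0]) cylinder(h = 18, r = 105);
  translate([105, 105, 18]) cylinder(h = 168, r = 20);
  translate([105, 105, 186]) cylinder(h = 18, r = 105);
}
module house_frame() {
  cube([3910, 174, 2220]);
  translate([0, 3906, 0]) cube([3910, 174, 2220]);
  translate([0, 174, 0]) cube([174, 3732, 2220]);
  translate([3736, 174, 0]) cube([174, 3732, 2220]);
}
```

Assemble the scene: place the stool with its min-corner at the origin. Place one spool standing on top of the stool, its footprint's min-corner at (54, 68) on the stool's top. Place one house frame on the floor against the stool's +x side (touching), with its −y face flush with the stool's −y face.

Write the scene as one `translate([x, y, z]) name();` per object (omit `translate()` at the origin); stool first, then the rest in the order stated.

stool();
translate([54, 68, 437]) spool();
translate([278, 0, 0]) house_frame();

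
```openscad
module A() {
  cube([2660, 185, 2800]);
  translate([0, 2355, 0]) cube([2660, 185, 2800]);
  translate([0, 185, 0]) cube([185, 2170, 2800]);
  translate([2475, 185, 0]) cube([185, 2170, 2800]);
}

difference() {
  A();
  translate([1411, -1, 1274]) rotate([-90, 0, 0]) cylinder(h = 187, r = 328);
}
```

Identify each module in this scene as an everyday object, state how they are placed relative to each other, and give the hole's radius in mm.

A is a house frame. The house frame has a circular hole through its front wall. The hole's radius is 328 mm.

The subtracted cylinder has r = 328 mm.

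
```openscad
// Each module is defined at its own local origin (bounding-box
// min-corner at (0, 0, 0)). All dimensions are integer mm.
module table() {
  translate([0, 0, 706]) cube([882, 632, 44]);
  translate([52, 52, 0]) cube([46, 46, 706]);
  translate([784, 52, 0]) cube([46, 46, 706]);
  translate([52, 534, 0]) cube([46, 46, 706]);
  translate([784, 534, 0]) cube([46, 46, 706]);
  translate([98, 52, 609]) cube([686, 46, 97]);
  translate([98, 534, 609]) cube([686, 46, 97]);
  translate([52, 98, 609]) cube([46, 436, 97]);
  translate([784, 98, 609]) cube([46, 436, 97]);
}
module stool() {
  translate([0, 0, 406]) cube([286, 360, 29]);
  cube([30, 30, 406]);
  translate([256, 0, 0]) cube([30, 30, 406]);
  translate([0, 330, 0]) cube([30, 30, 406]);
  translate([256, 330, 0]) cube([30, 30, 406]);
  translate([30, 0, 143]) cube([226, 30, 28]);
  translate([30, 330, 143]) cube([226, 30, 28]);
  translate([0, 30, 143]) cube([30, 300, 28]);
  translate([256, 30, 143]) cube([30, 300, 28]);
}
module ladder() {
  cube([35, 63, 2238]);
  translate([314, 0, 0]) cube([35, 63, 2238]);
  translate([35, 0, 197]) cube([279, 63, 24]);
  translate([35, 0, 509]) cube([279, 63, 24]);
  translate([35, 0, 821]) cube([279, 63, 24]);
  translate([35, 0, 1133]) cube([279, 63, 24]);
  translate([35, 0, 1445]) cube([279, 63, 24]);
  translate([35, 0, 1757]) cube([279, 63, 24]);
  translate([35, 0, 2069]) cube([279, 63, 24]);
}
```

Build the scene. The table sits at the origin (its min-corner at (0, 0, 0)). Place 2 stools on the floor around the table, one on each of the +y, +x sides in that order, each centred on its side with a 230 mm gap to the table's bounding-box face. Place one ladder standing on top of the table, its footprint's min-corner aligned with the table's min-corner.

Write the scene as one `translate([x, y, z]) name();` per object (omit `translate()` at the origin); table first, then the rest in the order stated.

table();
translate([298, 862, 0]) stool();
translate([1112, 136, 0]) stool();
translate([0, 0, 750]) ladder();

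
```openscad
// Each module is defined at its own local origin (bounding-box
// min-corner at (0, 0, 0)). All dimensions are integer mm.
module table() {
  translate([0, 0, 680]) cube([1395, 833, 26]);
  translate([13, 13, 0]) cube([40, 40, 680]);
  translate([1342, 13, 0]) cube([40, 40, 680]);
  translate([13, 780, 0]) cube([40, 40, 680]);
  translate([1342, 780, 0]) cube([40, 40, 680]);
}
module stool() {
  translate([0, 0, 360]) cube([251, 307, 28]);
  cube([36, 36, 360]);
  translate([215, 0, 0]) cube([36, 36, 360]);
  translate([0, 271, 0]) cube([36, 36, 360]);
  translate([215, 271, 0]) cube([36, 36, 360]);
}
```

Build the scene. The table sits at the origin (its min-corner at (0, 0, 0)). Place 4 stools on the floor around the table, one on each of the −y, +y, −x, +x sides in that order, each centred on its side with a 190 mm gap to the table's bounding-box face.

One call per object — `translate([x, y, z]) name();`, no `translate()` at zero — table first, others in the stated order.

table();
translate([572, -497, 0]) stool();
translate([572, 1023, 0]) stool();
translate([-441, 263, 0]) stool();
translate([1585, 263, 0]) stool();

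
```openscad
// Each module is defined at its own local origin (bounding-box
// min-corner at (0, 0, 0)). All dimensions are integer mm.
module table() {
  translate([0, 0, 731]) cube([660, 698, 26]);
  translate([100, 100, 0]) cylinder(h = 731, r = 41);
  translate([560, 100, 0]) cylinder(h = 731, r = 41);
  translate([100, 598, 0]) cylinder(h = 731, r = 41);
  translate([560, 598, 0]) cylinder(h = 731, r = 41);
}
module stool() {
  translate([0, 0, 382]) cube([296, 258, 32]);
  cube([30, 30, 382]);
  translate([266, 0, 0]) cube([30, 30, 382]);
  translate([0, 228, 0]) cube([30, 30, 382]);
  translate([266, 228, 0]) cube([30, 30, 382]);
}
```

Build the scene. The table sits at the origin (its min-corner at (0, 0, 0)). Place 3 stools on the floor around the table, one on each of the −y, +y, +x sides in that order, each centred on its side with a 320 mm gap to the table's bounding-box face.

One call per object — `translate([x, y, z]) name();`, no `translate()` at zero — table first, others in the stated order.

table();
translate([182, -578, 0]) stool();
translate([182, 1018, 0]) stool();
translate([980, 220, 0]) stool();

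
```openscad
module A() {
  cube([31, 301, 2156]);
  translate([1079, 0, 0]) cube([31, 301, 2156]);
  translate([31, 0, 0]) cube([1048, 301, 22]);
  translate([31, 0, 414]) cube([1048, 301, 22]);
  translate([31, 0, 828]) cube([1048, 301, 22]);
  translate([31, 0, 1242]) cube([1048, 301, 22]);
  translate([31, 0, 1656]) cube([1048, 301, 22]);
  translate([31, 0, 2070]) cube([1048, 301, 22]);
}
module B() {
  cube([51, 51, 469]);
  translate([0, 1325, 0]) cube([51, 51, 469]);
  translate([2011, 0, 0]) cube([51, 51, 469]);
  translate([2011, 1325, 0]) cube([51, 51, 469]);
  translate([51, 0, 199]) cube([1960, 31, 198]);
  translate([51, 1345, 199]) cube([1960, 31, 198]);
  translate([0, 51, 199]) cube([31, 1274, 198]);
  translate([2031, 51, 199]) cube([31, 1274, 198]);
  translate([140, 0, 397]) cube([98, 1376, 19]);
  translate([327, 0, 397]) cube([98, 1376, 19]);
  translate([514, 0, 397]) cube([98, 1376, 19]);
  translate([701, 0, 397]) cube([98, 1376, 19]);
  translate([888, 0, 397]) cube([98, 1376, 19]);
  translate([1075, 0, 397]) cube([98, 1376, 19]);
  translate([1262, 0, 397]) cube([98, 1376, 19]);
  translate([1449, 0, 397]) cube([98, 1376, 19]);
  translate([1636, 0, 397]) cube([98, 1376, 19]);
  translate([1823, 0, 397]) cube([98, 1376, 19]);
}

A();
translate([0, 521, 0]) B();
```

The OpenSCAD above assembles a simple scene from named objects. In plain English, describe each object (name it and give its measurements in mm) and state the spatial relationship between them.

A is an open bookshelf. Two side panels, each 31 mm thick, 301 mm deep and 2156 mm tall, stand 1110 mm apart (outside-to-outside). Between them sit 6 shelves, each 22 mm thick and 301 mm deep, spanning the full gap between the sides. The bottom shelf rests on the floor (its underside at z = 0) and the clear gap between one shelf's top and the next shelf's underside is 392 mm.

B is a bed frame 2062 mm long (x) by 1376 mm wide (y). Four 51×51 mm corner posts, 469 mm tall, at the corners of the footprint. Four rails of 31 mm thickness and 198 mm height run between adjacent posts with their undersides at z = 199 mm, their outer faces flush with the outside of the frame (the two x-running rails run between the posts' inner faces; the two y-running rails run between the posts' inner faces). 10 slats, each 98 mm wide (x) and 19 mm thick, lie across the top of the two x-running rails, running the full 1376 mm width of the frame in y; the slats are evenly spaced along x between the inner faces of the end posts with equal gaps (rounded down to the nearest mm) at the −x end and between each pair — any rounding remainder accumulates at the +x end.

The bed frame is on the floor beside the bookshelf on its +y side.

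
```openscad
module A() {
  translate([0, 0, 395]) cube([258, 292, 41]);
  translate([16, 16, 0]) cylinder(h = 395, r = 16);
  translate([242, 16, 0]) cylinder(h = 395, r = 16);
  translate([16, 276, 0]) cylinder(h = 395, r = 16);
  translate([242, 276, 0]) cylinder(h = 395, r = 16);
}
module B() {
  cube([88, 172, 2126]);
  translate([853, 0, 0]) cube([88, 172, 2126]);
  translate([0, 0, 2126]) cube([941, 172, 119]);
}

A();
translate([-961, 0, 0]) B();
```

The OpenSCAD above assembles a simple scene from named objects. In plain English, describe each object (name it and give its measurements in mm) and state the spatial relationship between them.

A is a four-legged stool. The seat is a 258×292×41 mm slab whose top surface is at z = 436 mm; four round legs, each 32 mm in diameter, run from the floor (z = 0) to the underside of the seat, each leg's axis is inset half a diameter from the nearest pair of seat edges (so the leg's bounding box is flush with the corner).

B is a rectangular door frame: two vertical jambs of 88×172 mm section, 2126 mm tall, with a clear opening 765 mm wide between their inner faces. A header 119 mm tall and 172 mm deep lies on top of the jambs and spans the full outside width.

The door frame is on the floor beside the stool on its −x side.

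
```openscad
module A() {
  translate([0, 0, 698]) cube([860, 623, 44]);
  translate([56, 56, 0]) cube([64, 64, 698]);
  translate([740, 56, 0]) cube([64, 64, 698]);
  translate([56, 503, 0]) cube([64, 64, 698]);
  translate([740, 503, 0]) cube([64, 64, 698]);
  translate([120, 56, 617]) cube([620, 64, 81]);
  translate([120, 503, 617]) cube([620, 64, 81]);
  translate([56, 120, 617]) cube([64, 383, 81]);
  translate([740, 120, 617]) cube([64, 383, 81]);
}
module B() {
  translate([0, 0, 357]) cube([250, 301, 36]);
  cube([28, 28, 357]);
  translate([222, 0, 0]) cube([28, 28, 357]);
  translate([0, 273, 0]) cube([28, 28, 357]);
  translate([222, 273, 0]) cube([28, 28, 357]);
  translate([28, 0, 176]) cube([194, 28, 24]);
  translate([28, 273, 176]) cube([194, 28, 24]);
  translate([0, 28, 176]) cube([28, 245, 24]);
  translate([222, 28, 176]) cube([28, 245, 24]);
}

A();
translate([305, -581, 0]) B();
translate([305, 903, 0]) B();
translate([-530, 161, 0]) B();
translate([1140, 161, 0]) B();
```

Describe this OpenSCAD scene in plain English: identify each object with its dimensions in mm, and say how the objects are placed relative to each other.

A is a table: top 860 mm (x) × 623 mm (y), 44 mm thick, upper face at z = 742 mm, on four 64×64 mm square legs, each inset 56 mm from the nearest pair of top edges, running from z = 0 to the bottom of the top. Four apron rails, 64 mm thick and 81 mm tall, run between adjacent legs with their top edges flush with the underside of the top and their outer faces flush with the legs' outer faces.

B is a simple wooden stool: a rectangular seat 250 mm (x) by 301 mm (y), 36 mm thick, top face at z = 393 mm, on four square legs, each 28×28 mm in cross-section. The legs rest on z = 0, each flush with a corner of the seat. Four stretchers, 28 mm wide and 24 mm tall, connect adjacent legs with their undersides at z = 176 mm, each running between the inner faces of the legs it joins and aligned with the legs' outer faces on the other axis.

Four stools sit around the table at the −y, +y, −x, +x sides.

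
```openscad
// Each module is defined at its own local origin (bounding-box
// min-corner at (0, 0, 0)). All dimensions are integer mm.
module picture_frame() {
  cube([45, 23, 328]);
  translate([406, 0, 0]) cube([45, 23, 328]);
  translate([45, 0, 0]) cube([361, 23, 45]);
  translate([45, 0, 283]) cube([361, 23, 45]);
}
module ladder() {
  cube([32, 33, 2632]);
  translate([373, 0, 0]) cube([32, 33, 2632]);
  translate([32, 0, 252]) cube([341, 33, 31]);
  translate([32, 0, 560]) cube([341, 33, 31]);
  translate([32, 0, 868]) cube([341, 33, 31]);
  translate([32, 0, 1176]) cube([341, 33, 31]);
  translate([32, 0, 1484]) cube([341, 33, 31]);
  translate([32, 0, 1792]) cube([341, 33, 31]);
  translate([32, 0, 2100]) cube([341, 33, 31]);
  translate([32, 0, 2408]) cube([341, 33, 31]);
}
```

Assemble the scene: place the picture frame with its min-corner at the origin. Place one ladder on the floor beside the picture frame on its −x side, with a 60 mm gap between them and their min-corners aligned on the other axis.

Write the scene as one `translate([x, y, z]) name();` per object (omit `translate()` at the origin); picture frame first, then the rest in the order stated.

picture_frame();
translate([-465, 0, 0]) ladder();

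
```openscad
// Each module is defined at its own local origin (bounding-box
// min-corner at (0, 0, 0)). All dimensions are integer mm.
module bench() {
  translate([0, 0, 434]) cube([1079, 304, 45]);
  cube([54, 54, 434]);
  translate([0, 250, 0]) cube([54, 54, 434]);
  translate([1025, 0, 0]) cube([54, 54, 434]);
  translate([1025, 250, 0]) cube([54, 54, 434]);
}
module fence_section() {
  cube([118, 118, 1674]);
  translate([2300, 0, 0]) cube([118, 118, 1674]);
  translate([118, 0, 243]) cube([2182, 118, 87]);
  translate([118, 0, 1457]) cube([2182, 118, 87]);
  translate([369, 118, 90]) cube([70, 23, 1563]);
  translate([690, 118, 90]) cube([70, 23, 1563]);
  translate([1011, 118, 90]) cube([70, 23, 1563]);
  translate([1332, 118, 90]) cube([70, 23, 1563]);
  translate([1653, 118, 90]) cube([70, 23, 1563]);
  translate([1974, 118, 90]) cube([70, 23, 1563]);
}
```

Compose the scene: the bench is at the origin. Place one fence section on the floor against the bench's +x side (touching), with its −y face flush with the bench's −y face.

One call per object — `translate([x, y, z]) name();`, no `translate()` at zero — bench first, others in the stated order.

bench();
translate([1079, 0, 0]) fence_section();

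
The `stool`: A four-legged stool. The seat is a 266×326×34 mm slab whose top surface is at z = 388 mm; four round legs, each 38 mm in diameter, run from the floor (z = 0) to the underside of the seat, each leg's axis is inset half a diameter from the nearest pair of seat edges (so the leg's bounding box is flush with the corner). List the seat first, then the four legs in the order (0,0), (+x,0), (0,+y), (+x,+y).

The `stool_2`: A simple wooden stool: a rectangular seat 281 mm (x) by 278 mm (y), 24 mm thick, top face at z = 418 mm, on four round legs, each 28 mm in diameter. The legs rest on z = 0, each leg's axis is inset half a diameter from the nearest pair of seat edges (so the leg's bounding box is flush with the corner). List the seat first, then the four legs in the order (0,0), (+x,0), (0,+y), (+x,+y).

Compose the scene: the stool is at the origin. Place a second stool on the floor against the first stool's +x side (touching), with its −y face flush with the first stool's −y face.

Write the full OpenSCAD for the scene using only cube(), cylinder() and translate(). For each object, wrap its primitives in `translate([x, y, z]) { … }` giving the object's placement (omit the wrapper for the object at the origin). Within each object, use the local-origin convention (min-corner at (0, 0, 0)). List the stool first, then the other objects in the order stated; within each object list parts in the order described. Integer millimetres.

translate([0, 0, 354]) cube([266, 326, 34]);
translate([19, 19, 0]) cylinder(h = 354, r = 19);
translate([247, 19, 0]) cylinder(h = 354, r = 19);
translate([19, 307, 0]) cylinder(h = 354, r = 19);
translate([247, 307, 0]) cylinder(h = 354, r = 19);
translate([266, 0, 0]) {
  translate([0, 0, 394]) cube([281, 278, 24]);
  translate([14, 14, 0]) cylinder(h = 394, r = 14);
  translate([267, 14, 0]) cylinder(h = 394, r = 14);
  translate([14, 264, 0]) cylinder(h = 394, r = 14);
  translate([267, 264, 0]) cylinder(h = 394, r = 14);
}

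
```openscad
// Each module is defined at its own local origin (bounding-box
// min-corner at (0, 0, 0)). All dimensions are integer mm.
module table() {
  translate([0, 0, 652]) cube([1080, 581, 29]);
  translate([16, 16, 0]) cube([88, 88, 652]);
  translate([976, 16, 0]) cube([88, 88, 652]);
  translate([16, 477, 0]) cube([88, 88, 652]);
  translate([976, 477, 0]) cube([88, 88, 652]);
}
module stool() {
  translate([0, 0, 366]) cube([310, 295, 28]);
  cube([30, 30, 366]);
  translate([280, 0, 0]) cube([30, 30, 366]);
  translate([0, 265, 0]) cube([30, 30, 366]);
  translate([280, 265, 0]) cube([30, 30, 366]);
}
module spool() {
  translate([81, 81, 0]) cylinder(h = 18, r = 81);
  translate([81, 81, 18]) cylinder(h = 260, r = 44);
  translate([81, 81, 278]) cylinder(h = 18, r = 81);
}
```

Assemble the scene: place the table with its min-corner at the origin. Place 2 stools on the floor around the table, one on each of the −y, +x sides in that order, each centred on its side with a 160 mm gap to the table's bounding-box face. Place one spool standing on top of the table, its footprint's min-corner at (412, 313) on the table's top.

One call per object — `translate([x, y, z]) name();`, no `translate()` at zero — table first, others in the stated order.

table();
translate([385, -455, 0]) stool();
translate([1240, 143, 0]) stool();
translate([412, 313, 681]) spool();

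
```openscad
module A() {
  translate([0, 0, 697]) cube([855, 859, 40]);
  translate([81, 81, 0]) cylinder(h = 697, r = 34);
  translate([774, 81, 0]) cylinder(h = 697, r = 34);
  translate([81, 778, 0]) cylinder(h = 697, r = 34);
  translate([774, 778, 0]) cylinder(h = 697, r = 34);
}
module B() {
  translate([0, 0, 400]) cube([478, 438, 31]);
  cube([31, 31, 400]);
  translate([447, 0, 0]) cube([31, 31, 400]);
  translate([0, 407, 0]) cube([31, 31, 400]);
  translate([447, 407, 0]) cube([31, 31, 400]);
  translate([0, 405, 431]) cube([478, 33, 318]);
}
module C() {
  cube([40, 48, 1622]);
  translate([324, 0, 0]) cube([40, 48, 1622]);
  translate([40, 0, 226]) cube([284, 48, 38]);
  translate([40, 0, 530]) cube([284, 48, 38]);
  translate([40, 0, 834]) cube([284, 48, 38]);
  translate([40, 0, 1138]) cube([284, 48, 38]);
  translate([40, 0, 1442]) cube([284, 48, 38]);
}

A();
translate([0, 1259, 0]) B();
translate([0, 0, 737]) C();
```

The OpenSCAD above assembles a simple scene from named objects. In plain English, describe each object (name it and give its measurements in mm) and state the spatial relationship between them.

A is a table: top 855 mm (x) × 859 mm (y), 40 mm thick, upper face at z = 737 mm, on four round legs of 68 mm diameter, each leg's bounding box inset 47 mm from the nearest pair of top edges, running from z = 0 to the bottom of the top.

B is a chair. The seat is a 478×438×31 mm slab with its top at z = 431 mm, on four 31×31 mm corner legs (flush with the seat edges, standing on z = 0). A flat backrest 33 mm thick, 318 mm tall, spans the full seat width and rises from the seat top along its +y edge, rear face flush with the rear of the seat.

C is a straight ladder. Two 40×48 mm vertical rails, 1622 mm tall, stand 364 mm apart (outside-to-outside) with their front faces coplanar on the −y side. 5 rungs, each 48 mm deep and 38 mm tall, span between the inner faces of the rails, front faces flush with the rails. The lowest rung's underside is at z = 226 mm and rungs are spaced 304 mm apart (underside to underside).

The chair is on the floor beside the table on its +y side. The ladder is on top of the table.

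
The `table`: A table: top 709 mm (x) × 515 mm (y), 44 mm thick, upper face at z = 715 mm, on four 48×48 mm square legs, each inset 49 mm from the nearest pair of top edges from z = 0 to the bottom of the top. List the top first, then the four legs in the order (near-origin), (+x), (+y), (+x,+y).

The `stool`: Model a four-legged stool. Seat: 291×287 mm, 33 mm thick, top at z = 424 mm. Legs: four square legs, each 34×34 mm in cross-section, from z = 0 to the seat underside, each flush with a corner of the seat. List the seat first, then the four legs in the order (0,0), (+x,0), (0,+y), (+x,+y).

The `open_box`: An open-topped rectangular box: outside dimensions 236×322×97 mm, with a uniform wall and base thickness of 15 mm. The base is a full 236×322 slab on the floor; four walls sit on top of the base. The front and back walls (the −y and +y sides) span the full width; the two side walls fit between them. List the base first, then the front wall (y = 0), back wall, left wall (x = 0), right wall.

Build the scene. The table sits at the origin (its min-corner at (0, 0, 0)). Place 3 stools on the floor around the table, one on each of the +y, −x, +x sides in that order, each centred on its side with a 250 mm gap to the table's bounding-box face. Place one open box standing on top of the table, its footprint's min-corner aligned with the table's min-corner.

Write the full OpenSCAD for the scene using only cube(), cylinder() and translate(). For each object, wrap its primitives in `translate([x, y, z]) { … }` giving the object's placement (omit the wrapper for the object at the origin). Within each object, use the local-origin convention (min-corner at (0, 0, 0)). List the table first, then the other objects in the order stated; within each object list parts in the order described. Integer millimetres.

translate([0, 0, 671]) cube([709, 515, 44]);
translate([49, 49, 0]) cube([48, 48, 671]);
translate([612, 49, 0]) cube([48, 48, 671]);
translate([49, 418, 0]) cube([48, 48, 671]);
translate([612, 418, 0]) cube([48, 48, 671]);
translate([209, 765, 0]) {
  translate([0, 0, 391]) cube([291, 287, 33]);
  cube([34, 34, 391]);
  translate([257, 0, 0]) cube([34, 34, 391]);
  translate([0, 253, 0]) cube([34, 34, 391]);
  translate([257, 253, 0]) cube([34, 34, 391]);
}
translate([-541, 114, 0]) {
  translate([0, 0, 391]) cube([291, 287, 33]);
  cube([34, 34, 391]);
  translate([257, 0, 0]) cube([34, 34, 391]);
  translate([0, 253, 0]) cube([34, 34, 391]);
  translate([257, 253, 0]) cube([34, 34, 391]);
}
translate([959, 114, 0]) {
  translate([0, 0, 391]) cube([291, 287, 33]);
  cube([34, 34, 391]);
  translate([257, 0, 0]) cube([34, 34, 391]);
  translate([0, 253, 0]) cube([34, 34, 391]);
  translate([257, 253, 0]) cube([34, 34, 391]);
}
translate([0, 0, 715]) {
  cube([236, 322, 15]);
  translate([0, 0, 15]) cube([236, 15, 82]);
  translate([0, 307, 15]) cube([236, 15, 82]);
  translate([0, 15, 15]) cube([15, 292, 82]);
  translate([221, 15, 15]) cube([15, 292, 82]);
}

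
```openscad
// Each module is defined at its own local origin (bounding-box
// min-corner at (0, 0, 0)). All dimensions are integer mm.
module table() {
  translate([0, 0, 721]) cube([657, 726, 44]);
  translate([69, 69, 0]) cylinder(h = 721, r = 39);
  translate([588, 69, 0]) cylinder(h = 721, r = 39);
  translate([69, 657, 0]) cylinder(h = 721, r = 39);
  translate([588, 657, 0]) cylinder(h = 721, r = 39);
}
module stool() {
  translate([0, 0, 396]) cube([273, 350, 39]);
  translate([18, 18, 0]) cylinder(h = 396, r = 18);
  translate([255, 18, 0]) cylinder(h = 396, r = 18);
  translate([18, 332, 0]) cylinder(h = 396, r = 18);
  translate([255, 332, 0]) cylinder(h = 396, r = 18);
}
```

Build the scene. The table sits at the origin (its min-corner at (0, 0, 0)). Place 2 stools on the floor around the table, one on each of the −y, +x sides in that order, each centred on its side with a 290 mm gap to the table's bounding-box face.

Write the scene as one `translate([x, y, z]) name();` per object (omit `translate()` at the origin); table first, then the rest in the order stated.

table();
translate([192, -640, 0]) stool();
translate([947, 188, 0]) stool();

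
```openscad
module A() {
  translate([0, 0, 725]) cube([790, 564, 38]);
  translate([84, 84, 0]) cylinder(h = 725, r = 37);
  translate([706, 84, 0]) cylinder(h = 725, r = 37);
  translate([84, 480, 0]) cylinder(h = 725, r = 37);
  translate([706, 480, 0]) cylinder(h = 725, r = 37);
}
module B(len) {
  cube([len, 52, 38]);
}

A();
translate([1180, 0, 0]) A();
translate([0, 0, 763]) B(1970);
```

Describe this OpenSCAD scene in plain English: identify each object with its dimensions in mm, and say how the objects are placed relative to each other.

A is a table: top 790 mm (x) × 564 mm (y), 38 mm thick, upper face at z = 763 mm, on four round legs of 74 mm diameter, each leg's bounding box inset 47 mm from the nearest pair of top edges, running from z = 0 to the bottom of the top.

B is a rectangular beam 1970 mm long (x), 52 mm deep (y), 38 mm thick (z).

The beam spans the tops of two tables placed 390 mm apart, resting at z = 763 mm.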